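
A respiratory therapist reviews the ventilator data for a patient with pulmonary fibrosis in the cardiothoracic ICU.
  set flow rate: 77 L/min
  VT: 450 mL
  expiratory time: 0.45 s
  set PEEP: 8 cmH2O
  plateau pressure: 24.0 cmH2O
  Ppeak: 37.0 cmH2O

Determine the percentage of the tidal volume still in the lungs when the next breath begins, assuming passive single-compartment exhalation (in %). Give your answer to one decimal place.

Flow: 77 L/min ÷ 60 = 1.2833 L/s.
R = (PIP − Pplat)/V̇ = (37.0 − 24.0) / 1.2833 = 13.0/1.2833 = 10.13 cmH2O·s/L.
C = Vt/(Pplat − PEEP) = 450.0 / (24.0 − 8) = 450.0/16.0 = 28.125 mL/cmH2O.
τ = R × C = 10.13 × 0.02813 L/cmH2O = 0.285 s.
Fraction remaining at end-expiration = e^(−Te/τ) = e^(−0.45/0.285) = 0.2062 → 20.62%.

20.6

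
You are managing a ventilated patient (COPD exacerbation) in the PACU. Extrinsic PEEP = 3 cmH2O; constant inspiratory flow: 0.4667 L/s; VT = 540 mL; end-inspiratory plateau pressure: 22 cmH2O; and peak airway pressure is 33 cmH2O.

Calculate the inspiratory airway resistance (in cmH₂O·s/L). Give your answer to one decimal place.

23.6

Raw = (PIP − Pplat) / flow = (33 − 22) / 0.4667 = 11.0 / 0.4667 = 23.57 cmH2O·s/L.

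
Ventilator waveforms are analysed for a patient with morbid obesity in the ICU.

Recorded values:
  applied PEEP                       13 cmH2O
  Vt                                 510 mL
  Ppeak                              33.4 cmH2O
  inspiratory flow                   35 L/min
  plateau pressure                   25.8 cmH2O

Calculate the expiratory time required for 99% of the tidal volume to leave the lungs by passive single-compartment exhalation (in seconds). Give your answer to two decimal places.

2.39

Flow: 35 L/min ÷ 60 = 0.5833 L/s.
R = (PIP − Pplat)/V̇ = (33.4 − 25.8) / 0.5833 = 7.6/0.5833 = 13.029 cmH2O·s/L.
C = Vt/(Pplat − PEEP) = 510.0 / (25.8 − 13) = 510.0/12.8 = 39.844 mL/cmH2O.
τ = R × C = 13.029 × 0.03984 L/cmH2O = 0.5191 s.
t = −τ·ln(1 − 0.99) = −0.5191·ln(0.01) = 2.391 s.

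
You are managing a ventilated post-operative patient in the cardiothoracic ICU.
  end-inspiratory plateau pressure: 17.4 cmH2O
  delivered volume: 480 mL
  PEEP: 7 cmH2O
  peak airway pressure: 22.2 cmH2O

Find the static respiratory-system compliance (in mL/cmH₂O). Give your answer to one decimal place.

Cstat = Vt / (Pplat − PEEP) = 480 / (17.4 − 7) = 480 / 10.4 = 46.154 mL/cmH2O.

46.2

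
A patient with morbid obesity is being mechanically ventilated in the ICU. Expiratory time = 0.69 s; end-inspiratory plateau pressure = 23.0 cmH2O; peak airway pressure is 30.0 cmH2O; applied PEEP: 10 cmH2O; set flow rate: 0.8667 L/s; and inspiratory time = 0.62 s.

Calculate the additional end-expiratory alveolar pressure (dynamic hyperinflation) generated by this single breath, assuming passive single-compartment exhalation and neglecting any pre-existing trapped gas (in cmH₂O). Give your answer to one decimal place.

1.6

Vt = flow × Ti = 0.8667 L/s × 0.62 s × 1000 mL/L = 537.35 mL.
R = (PIP − Pplat)/V̇ = (30.0 − 23.0) / 0.8667 = 7.0/0.8667 = 8.077 cmH2O·s/L.
C = Vt/(Pplat − PEEP) = 537.35 / (23.0 − 10) = 537.35/13.0 = 41.335 mL/cmH2O.
τ = R × C = 8.077 × 0.04134 L/cmH2O = 0.3339 s.
Fraction remaining = e^(−Te/τ) = e^(−0.69/0.3339) = 0.1266; trapped volume = 537.35 × 0.1266 = 68.029 mL.
Additional alveolar pressure from trapping ≈ V_trapped / C = 68.029 / 41.335 = 1.646 cmH2O.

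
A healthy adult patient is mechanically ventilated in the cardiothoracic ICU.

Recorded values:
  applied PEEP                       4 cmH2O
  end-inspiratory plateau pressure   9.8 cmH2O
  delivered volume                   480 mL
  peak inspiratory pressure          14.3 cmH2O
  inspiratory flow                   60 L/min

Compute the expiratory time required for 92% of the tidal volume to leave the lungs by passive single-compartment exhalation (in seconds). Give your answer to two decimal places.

Flow: 60 L/min ÷ 60 = 1 L/s.
R = (PIP − Pplat)/V̇ = (14.3 − 9.8) / 1 = 4.5/1 = 4.5 cmH2O·s/L.
C = Vt/(Pplat − PEEP) = 480.0 / (9.8 − 4) = 480.0/5.8 = 82.759 mL/cmH2O.
τ = R × C = 4.5 × 0.08276 L/cmH2O = 0.3724 s.
t = −τ·ln(1 − 0.92) = −0.3724·ln(0.08) = 0.9406 s.

0.94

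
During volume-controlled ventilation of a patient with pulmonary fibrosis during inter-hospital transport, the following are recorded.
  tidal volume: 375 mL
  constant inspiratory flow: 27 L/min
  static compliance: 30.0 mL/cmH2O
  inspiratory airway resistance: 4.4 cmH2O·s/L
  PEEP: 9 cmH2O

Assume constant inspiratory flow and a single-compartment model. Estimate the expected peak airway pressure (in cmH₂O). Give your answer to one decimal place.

Flow: 27 L/min ÷ 60 = 0.45 L/s.
Equation of motion (constant flow): PIP = Vt/C + R·V̇ + PEEP.
PIP = 375/30.0 + 4.4×0.45 + 9 = 12.5 + 1.98 + 9 = 23.48 cmH2O.

23.5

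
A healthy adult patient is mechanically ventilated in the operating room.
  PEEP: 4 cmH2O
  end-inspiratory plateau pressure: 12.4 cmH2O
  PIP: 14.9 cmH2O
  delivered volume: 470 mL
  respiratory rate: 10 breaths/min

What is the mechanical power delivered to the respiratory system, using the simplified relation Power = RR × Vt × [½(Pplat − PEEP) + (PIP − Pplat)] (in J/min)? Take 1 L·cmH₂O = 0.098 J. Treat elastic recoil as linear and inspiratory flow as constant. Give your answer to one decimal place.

Per-breath work = Vt × [½(Pplat−PEEP) + (PIP−Pplat)] = 0.470 × [0.5×8.4 + 2.5] = 0.470 × 6.7 = 3.149 L·cmH2O.
Power = 10 × 3.149 = 31.49 L·cmH2O/min.
× 0.098 J/(L·cmH2O) → 3.086 J/min.

3.1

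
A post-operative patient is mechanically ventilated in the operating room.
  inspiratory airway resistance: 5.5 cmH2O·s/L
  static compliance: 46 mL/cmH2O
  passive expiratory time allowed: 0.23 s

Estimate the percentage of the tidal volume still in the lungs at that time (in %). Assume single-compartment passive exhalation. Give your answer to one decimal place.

τ = R × C = 5.5 × 46 mL/cmH2O = 5.5 × 0.046 L/cmH2O = 0.253 s.
Passive exhalation: V(t)/V₀ = e^(−t/τ) = e^(−0.23/0.253) = 0.4029.
Fraction remaining = 0.4029 → 40.29%.

40.3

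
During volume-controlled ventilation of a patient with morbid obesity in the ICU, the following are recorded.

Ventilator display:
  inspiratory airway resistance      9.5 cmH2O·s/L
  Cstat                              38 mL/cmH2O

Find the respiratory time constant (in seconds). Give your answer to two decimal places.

0.36

τ = R × C = 9.5 × 38 mL/cmH2O = 9.5 × 0.038 L/cmH2O = 0.361 s.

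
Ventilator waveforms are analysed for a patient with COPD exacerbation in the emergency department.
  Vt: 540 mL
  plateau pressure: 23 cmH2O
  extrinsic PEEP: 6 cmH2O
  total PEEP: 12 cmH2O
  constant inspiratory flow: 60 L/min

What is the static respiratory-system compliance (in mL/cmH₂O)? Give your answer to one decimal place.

End-expiratory occlusion gives total PEEP = 12 cmH2O (intrinsic PEEP = 12 − 6 = 6). Use total PEEP for the elastic gradient.
Cstat = Vt / (Pplat − PEEPtotal) = 540 / (23 − 12) = 540 / 11.0 = 49.091 mL/cmH2O.

49.1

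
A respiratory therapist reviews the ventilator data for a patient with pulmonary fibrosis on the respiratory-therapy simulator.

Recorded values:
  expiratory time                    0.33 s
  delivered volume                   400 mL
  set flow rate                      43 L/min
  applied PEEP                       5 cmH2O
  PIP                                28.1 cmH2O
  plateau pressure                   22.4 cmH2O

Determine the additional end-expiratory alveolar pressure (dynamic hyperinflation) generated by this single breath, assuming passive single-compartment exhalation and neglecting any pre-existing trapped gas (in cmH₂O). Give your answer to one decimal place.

2.9

Flow: 43 L/min ÷ 60 = 0.7167 L/s.
R = (PIP − Pplat)/V̇ = (28.1 − 22.4) / 0.7167 = 5.7/0.7167 = 7.953 cmH2O·s/L.
C = Vt/(Pplat − PEEP) = 400.0 / (22.4 − 5) = 400.0/17.4 = 22.989 mL/cmH2O.
τ = R × C = 7.953 × 0.02299 L/cmH2O = 0.1828 s.
Fraction remaining = e^(−Te/τ) = e^(−0.33/0.1828) = 0.1644; trapped volume = 400.0 × 0.1644 = 65.76 mL.
Additional alveolar pressure from trapping ≈ V_trapped / C = 65.76 / 22.989 = 2.86 cmH2O.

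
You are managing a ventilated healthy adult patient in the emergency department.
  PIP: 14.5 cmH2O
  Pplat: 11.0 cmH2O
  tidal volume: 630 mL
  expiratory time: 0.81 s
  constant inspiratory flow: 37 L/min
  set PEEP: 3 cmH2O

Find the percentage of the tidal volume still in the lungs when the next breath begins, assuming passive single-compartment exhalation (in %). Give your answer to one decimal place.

Flow: 37 L/min ÷ 60 = 0.6167 L/s.
R = (PIP − Pplat)/V̇ = (14.5 − 11.0) / 0.6167 = 3.5/0.6167 = 5.675 cmH2O·s/L.
C = Vt/(Pplat − PEEP) = 630.0 / (11.0 − 3) = 630.0/8.0 = 78.75 mL/cmH2O.
τ = R × C = 5.675 × 0.07875 L/cmH2O = 0.4469 s.
Fraction remaining at end-expiration = e^(−Te/τ) = e^(−0.81/0.4469) = 0.1632 → 16.32%.

16.3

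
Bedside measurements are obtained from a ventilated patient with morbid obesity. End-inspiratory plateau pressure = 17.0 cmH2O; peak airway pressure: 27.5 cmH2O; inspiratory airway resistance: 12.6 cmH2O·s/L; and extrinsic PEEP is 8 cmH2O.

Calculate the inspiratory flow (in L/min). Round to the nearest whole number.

flow = (PIP − Pplat) / Raw = (27.5 − 17.0) / 12.6 = 0.8333 L/s × 60 = 49.998 L/min.

50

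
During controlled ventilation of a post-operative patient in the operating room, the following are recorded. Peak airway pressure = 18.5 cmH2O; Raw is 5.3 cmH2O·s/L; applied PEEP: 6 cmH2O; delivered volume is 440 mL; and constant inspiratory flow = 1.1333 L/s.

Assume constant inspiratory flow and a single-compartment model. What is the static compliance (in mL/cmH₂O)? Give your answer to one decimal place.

Equation of motion (constant flow): PIP = Vt/C + R·V̇ + PEEP.
Vt/C = PIP − R·V̇ − PEEP = 18.5 − 5.3×1.1333 − 6 = 18.5 − 6.006 − 6 = 6.494 cmH2O.
C = Vt / 6.494 = 440 / 6.494 = 67.755 mL/cmH2O.

67.8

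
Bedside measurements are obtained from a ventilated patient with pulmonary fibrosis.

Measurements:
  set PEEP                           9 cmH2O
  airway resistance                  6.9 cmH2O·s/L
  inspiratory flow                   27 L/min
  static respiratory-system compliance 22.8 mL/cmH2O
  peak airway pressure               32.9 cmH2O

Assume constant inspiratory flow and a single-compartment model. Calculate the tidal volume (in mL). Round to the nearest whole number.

Flow: 27 L/min ÷ 60 = 0.45 L/s.
Equation of motion (constant flow): PIP = Vt/C + R·V̇ + PEEP.
Vt/C = PIP − R·V̇ − PEEP = 32.9 − 3.105 − 9 = 20.795 cmH2O.
Vt = C × 20.795 = 22.8 × 20.795 = 474.13 mL.

474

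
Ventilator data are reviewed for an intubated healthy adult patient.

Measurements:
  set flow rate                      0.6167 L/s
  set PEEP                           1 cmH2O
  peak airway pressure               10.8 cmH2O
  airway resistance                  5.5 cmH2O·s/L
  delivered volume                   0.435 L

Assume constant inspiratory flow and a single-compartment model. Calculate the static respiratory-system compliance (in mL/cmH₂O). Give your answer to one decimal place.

Equation of motion (constant flow): PIP = Vt/C + R·V̇ + PEEP.
Vt/C = PIP − R·V̇ − PEEP = 10.8 − 5.5×0.6167 − 1 = 10.8 − 3.392 − 1 = 6.408 cmH2O.
C = Vt / 6.408 = 435 / 6.408 = 67.884 mL/cmH2O.

67.9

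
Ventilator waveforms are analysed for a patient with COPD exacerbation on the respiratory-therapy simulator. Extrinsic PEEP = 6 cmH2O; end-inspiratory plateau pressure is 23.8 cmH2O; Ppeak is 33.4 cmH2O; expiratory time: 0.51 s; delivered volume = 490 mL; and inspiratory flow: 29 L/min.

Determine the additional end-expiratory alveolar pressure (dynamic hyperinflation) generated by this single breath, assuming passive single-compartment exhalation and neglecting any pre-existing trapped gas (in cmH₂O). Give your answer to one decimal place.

7.0

Flow: 29 L/min ÷ 60 = 0.4833 L/s.
R = (PIP − Pplat)/V̇ = (33.4 − 23.8) / 0.4833 = 9.6/0.4833 = 19.863 cmH2O·s/L.
C = Vt/(Pplat − PEEP) = 490.0 / (23.8 − 6) = 490.0/17.8 = 27.528 mL/cmH2O.
τ = R × C = 19.863 × 0.02753 L/cmH2O = 0.5468 s.
Fraction remaining = e^(−Te/τ) = e^(−0.51/0.5468) = 0.3935; trapped volume = 490.0 × 0.3935 = 192.82 mL.
Additional alveolar pressure from trapping ≈ V_trapped / C = 192.82 / 27.528 = 7.005 cmH2O.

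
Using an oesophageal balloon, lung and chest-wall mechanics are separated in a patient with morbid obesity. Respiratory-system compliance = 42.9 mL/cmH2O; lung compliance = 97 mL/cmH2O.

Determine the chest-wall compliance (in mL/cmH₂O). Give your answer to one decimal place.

76.9

1/Ccw = 1/Crs − 1/CL.
1/Ccw = 1/42.9 − 1/97 = 0.013.
Ccw = 76.923 mL/cmH2O.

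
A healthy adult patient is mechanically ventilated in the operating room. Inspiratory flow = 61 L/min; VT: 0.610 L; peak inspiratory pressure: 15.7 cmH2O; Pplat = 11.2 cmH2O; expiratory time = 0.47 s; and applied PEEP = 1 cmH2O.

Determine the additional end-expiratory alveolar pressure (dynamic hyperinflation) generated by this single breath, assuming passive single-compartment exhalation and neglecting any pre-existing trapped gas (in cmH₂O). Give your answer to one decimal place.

1.7

Flow: 61 L/min ÷ 60 = 1.0167 L/s.
R = (PIP − Pplat)/V̇ = (15.7 − 11.2) / 1.0167 = 4.5/1.0167 = 4.426 cmH2O·s/L.
C = Vt/(Pplat − PEEP) = 610.0 / (11.2 − 1) = 610.0/10.2 = 59.804 mL/cmH2O.
τ = R × C = 4.426 × 0.0598 L/cmH2O = 0.2647 s.
Fraction remaining = e^(−Te/τ) = e^(−0.47/0.2647) = 0.1694; trapped volume = 610.0 × 0.1694 = 103.33 mL.
Additional alveolar pressure from trapping ≈ V_trapped / C = 103.33 / 59.804 = 1.728 cmH2O.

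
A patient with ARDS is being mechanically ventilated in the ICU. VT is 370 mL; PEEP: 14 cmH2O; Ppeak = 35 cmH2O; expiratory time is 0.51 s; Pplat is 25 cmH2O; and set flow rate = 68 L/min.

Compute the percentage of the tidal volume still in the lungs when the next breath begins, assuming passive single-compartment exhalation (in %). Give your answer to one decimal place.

17.9

Flow: 68 L/min ÷ 60 = 1.1333 L/s.
R = (PIP − Pplat)/V̇ = (35 − 25) / 1.1333 = 10.0/1.1333 = 8.824 cmH2O·s/L.
C = Vt/(Pplat − PEEP) = 370.0 / (25 − 14) = 370.0/11.0 = 33.636 mL/cmH2O.
τ = R × C = 8.824 × 0.03364 L/cmH2O = 0.2968 s.
Fraction remaining at end-expiration = e^(−Te/τ) = e^(−0.51/0.2968) = 0.1794 → 17.94%.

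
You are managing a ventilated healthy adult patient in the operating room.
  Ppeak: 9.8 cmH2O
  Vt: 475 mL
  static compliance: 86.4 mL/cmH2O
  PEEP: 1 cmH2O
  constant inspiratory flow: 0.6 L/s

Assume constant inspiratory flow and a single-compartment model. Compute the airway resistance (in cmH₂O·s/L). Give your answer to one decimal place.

5.5

Equation of motion (constant flow): PIP = Vt/C + R·V̇ + PEEP.
R·V̇ = PIP − Vt/C − PEEP = 9.8 − 475/86.4 − 1 = 9.8 − 5.498 − 1 = 3.302 cmH2O.
R = 3.302 / 0.6 = 5.503 cmH2O·s/L.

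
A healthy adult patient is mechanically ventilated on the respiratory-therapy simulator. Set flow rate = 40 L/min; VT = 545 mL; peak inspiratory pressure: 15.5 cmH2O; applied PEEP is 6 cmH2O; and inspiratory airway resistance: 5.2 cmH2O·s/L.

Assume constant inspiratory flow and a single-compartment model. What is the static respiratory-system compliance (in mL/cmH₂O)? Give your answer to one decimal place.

90.3

Flow: 40 L/min ÷ 60 = 0.6667 L/s.
Equation of motion (constant flow): PIP = Vt/C + R·V̇ + PEEP.
Vt/C = PIP − R·V̇ − PEEP = 15.5 − 5.2×0.6667 − 6 = 15.5 − 3.467 − 6 = 6.033 cmH2O.
C = Vt / 6.033 = 545 / 6.033 = 90.336 mL/cmH2O.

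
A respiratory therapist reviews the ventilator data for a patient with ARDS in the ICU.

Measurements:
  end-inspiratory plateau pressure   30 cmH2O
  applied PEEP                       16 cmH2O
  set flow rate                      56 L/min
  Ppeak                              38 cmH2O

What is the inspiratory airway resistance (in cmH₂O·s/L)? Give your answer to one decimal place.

8.6

Flow: 56 L/min ÷ 60 = 0.9333 L/s.
Raw = (PIP − Pplat) / flow = (38 − 30) / 0.9333 = 8.0 / 0.9333 = 8.572 cmH2O·s/L.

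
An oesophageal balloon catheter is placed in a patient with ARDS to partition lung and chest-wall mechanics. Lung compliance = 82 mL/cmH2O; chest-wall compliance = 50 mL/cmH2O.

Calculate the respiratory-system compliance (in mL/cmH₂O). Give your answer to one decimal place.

Lung and chest wall are elastances in series: 1/Crs = 1/CL + 1/Ccw.
1/Crs = 1/82 + 1/50 = 0.0322.
Crs = 31.056 mL/cmH2O.

31.1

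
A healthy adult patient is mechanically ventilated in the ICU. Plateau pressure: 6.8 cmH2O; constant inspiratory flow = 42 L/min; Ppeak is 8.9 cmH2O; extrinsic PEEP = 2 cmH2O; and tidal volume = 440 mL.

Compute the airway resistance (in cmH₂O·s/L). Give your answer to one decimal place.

Flow: 42 L/min ÷ 60 = 0.7 L/s.
Raw = (PIP − Pplat) / flow = (8.9 − 6.8) / 0.7 = 2.1 / 0.7 = 3.0 cmH2O·s/L.

3.0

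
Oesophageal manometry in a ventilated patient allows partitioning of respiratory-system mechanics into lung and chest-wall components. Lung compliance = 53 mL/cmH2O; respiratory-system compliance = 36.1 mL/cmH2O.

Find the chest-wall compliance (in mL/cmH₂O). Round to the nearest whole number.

1/Ccw = 1/Crs − 1/CL.
1/Ccw = 1/36.1 − 1/53 = 0.008833.
Ccw = 113.21 mL/cmH2O.

113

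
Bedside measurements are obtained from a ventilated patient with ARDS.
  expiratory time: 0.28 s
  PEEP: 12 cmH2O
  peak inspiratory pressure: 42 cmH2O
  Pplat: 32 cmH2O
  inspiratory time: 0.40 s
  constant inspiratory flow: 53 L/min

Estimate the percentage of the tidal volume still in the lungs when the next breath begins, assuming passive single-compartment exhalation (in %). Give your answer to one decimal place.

24.7

Flow: 53 L/min ÷ 60 = 0.8833 L/s.
Vt = flow × Ti = 0.8833 L/s × 0.40 s × 1000 mL/L = 353.32 mL.
R = (PIP − Pplat)/V̇ = (42 − 32) / 0.8833 = 10.0/0.8833 = 11.321 cmH2O·s/L.
C = Vt/(Pplat − PEEP) = 353.32 / (32 − 12) = 353.32/20.0 = 17.666 mL/cmH2O.
τ = R × C = 11.321 × 0.01767 L/cmH2O = 0.2 s.
Fraction remaining at end-expiration = e^(−Te/τ) = e^(−0.28/0.2) = 0.2466 → 24.66%.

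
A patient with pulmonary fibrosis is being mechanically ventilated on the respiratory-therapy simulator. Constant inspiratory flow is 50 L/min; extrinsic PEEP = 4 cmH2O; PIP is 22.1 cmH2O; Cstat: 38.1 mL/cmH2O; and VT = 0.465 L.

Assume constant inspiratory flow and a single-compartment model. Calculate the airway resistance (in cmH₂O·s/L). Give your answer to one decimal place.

7.1

Flow: 50 L/min ÷ 60 = 0.8333 L/s.
Equation of motion (constant flow): PIP = Vt/C + R·V̇ + PEEP.
R·V̇ = PIP − Vt/C − PEEP = 22.1 − 465/38.1 − 4 = 22.1 − 12.205 − 4 = 5.895 cmH2O.
R = 5.895 / 0.8333 = 7.074 cmH2O·s/L.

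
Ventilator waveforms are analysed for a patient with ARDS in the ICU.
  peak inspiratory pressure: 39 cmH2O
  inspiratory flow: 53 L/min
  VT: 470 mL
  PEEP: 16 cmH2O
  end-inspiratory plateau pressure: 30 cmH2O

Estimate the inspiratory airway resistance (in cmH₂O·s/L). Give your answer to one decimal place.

10.2

Flow: 53 L/min ÷ 60 = 0.8833 L/s.
Raw = (PIP − Pplat) / flow = (39 − 30) / 0.8833 = 9.0 / 0.8833 = 10.189 cmH2O·s/L.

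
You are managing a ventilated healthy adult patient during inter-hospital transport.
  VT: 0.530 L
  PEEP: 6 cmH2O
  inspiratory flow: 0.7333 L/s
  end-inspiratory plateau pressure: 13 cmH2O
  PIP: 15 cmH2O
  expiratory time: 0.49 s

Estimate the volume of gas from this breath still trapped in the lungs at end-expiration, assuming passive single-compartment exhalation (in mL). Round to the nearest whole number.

R = (PIP − Pplat)/V̇ = (15 − 13) / 0.7333 = 2.0/0.7333 = 2.727 cmH2O·s/L.
C = Vt/(Pplat − PEEP) = 530.0 / (13 − 6) = 530.0/7.0 = 75.714 mL/cmH2O.
τ = R × C = 2.727 × 0.07571 L/cmH2O = 0.2065 s.
Fraction remaining = e^(−Te/τ) = e^(−0.49/0.2065) = 0.09321.
Trapped volume = 530.0 × 0.09321 = 49.401 mL.

49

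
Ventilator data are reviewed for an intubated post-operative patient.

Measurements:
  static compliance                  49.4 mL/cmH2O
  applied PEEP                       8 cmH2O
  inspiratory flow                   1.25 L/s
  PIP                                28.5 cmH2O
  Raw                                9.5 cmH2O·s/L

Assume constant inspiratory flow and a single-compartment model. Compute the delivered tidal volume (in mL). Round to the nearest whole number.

Equation of motion (constant flow): PIP = Vt/C + R·V̇ + PEEP.
Vt/C = PIP − R·V̇ − PEEP = 28.5 − 11.875 − 8 = 8.625 cmH2O.
Vt = C × 8.625 = 49.4 × 8.625 = 426.08 mL.

426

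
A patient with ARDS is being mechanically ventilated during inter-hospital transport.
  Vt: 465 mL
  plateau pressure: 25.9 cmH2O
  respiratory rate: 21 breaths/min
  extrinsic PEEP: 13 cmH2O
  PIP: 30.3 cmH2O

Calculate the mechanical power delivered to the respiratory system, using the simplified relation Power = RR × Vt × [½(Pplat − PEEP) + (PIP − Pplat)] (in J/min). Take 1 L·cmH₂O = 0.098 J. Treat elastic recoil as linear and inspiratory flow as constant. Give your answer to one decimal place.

Per-breath work = Vt × [½(Pplat−PEEP) + (PIP−Pplat)] = 0.465 × [0.5×12.9 + 4.4] = 0.465 × 10.85 = 5.045 L·cmH2O.
Power = 21 × 5.045 = 105.95 L·cmH2O/min.
× 0.098 J/(L·cmH2O) → 10.383 J/min.

10.4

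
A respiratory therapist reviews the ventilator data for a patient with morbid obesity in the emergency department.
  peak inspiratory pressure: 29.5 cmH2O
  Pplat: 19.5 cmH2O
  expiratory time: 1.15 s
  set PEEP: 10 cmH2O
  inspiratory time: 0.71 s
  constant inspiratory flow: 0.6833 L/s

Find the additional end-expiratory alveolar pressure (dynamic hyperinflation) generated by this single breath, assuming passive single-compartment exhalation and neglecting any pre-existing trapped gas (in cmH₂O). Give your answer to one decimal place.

2.0

Vt = flow × Ti = 0.6833 L/s × 0.71 s × 1000 mL/L = 485.14 mL.
R = (PIP − Pplat)/V̇ = (29.5 − 19.5) / 0.6833 = 10.0/0.6833 = 14.635 cmH2O·s/L.
C = Vt/(Pplat − PEEP) = 485.14 / (19.5 − 10) = 485.14/9.5 = 51.067 mL/cmH2O.
τ = R × C = 14.635 × 0.05107 L/cmH2O = 0.7474 s.
Fraction remaining = e^(−Te/τ) = e^(−1.15/0.7474) = 0.2147; trapped volume = 485.14 × 0.2147 = 104.16 mL.
Additional alveolar pressure from trapping ≈ V_trapped / C = 104.16 / 51.067 = 2.04 cmH2O.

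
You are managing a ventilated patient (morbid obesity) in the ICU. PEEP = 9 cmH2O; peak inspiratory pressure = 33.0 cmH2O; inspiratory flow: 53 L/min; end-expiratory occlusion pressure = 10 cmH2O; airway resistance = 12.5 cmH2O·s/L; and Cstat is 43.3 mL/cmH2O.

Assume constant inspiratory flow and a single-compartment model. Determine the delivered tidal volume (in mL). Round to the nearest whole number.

Flow: 53 L/min ÷ 60 = 0.8833 L/s.
Total PEEP = 10 cmH2O (set 9 + intrinsic 1); this is the baseline alveolar pressure.
Equation of motion (constant flow): PIP = Vt/C + R·V̇ + PEEP.
Vt/C = PIP − R·V̇ − PEEP = 33.0 − 11.041 − 10 = 11.959 cmH2O.
Vt = C × 11.959 = 43.3 × 11.959 = 517.82 mL.

518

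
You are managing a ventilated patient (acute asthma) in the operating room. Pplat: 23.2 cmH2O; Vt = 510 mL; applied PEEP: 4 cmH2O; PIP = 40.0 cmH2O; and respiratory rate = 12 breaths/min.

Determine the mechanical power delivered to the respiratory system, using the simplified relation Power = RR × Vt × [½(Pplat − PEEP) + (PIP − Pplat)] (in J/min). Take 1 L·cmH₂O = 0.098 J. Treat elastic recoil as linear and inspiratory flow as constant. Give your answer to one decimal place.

15.8

Per-breath work = Vt × [½(Pplat−PEEP) + (PIP−Pplat)] = 0.510 × [0.5×19.2 + 16.8] = 0.510 × 26.4 = 13.464 L·cmH2O.
Power = 12 × 13.464 = 161.57 L·cmH2O/min.
× 0.098 J/(L·cmH2O) → 15.834 J/min.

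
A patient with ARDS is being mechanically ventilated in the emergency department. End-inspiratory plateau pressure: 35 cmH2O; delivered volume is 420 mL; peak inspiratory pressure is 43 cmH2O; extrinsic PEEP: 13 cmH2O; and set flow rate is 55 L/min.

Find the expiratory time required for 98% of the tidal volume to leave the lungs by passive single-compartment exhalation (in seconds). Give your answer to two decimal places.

Flow: 55 L/min ÷ 60 = 0.9167 L/s.
R = (PIP − Pplat)/V̇ = (43 − 35) / 0.9167 = 8.0/0.9167 = 8.727 cmH2O·s/L.
C = Vt/(Pplat − PEEP) = 420.0 / (35 − 13) = 420.0/22.0 = 19.091 mL/cmH2O.
τ = R × C = 8.727 × 0.01909 L/cmH2O = 0.1666 s.
t = −τ·ln(1 − 0.98) = −0.1666·ln(0.02) = 0.6517 s.

0.65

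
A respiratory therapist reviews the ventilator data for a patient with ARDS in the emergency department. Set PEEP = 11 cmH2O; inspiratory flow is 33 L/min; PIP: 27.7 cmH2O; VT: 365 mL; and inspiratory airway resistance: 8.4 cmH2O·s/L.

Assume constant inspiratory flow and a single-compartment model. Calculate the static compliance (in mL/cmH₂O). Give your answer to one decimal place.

Flow: 33 L/min ÷ 60 = 0.55 L/s.
Equation of motion (constant flow): PIP = Vt/C + R·V̇ + PEEP.
Vt/C = PIP − R·V̇ − PEEP = 27.7 − 8.4×0.55 − 11 = 27.7 − 4.62 − 11 = 12.08 cmH2O.
C = Vt / 12.08 = 365 / 12.08 = 30.215 mL/cmH2O.

30.2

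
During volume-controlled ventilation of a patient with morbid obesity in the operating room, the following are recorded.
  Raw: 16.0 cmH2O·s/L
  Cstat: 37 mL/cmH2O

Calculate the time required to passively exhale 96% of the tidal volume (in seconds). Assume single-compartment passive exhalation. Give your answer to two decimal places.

1.91

τ = R × C = 16.0 × 37 mL/cmH2O = 16.0 × 0.037 L/cmH2O = 0.592 s.
Exhaled fraction f = 1 − e^(−t/τ) → t = −τ·ln(1 − f) = −0.592·ln(0.04) = 1.906 s.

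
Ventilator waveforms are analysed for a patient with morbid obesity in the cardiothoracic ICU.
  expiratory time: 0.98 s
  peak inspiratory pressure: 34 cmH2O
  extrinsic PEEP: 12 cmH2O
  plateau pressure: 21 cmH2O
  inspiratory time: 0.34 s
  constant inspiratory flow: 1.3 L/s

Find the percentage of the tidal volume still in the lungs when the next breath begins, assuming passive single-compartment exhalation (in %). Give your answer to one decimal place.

13.6

Vt = flow × Ti = 1.3 L/s × 0.34 s × 1000 mL/L = 442.0 mL.
R = (PIP − Pplat)/V̇ = (34 − 21) / 1.3 = 13.0/1.3 = 10.0 cmH2O·s/L.
C = Vt/(Pplat − PEEP) = 442.0 / (21 − 12) = 442.0/9.0 = 49.111 mL/cmH2O.
τ = R × C = 10.0 × 0.04911 L/cmH2O = 0.4911 s.
Fraction remaining at end-expiration = e^(−Te/τ) = e^(−0.98/0.4911) = 0.1359 → 13.59%.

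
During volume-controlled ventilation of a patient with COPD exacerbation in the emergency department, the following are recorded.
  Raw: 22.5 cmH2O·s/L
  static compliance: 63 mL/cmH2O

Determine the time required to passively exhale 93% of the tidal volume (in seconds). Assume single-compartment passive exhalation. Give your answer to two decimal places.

3.77

τ = R × C = 22.5 × 63 mL/cmH2O = 22.5 × 0.063 L/cmH2O = 1.418 s.
Exhaled fraction f = 1 − e^(−t/τ) → t = −τ·ln(1 − f) = −1.418·ln(0.07) = 3.771 s.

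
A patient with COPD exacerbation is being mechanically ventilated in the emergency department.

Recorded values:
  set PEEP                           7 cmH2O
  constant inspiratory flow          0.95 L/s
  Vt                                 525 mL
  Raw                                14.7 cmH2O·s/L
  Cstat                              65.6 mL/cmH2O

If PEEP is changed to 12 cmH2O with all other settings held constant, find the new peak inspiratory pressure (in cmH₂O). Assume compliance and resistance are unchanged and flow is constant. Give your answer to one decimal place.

34.0

PIP = Vt/C + R·V̇ + PEEP (constant-flow equation of motion).
Only the baseline term changes: ΔPIP = ΔPEEP = 12 − 7 = 5.0 cmH2O.
Original PIP = 525/65.6 + 14.7×0.95 + 7 = 28.968 cmH2O; new PIP = 28.968 + (5.0) = 33.968 cmH2O.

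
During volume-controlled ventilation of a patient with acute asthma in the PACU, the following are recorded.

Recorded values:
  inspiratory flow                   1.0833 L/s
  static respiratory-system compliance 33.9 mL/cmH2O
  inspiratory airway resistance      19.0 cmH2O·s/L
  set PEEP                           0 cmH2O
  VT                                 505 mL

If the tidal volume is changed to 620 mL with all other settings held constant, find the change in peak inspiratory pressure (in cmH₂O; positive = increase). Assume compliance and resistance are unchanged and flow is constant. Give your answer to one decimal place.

3.4

PIP = Vt/C + R·V̇ + PEEP (constant-flow equation of motion).
Only the elastic term changes: ΔPIP = ΔVt / C = (620 − 505) / 33.9 = 3.392 cmH2O.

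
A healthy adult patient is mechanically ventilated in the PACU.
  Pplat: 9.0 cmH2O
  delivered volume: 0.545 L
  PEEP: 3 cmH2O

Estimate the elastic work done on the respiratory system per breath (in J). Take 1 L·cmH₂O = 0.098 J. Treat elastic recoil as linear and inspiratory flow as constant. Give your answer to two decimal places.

0.16

Elastic work ≈ ½ × (Pplat − PEEP) × Vt = 0.5 × (9.0 − 3) × 0.545 L = 0.5 × 6.0 × 0.545 = 1.635 L·cmH2O.
× 0.098 J/(L·cmH2O) → 0.1602 J.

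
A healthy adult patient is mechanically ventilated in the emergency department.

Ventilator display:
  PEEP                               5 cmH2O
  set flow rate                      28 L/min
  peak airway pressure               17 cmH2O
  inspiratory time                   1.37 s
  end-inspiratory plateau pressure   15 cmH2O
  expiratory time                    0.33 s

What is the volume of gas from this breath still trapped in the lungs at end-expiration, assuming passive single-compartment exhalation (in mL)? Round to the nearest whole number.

192

Flow: 28 L/min ÷ 60 = 0.4667 L/s.
Vt = flow × Ti = 0.4667 L/s × 1.37 s × 1000 mL/L = 639.38 mL.
R = (PIP − Pplat)/V̇ = (17 − 15) / 0.4667 = 2.0/0.4667 = 4.285 cmH2O·s/L.
C = Vt/(Pplat − PEEP) = 639.38 / (15 − 5) = 639.38/10.0 = 63.938 mL/cmH2O.
τ = R × C = 4.285 × 0.06394 L/cmH2O = 0.274 s.
Fraction remaining = e^(−Te/τ) = e^(−0.33/0.274) = 0.2999.
Trapped volume = 639.38 × 0.2999 = 191.75 mL.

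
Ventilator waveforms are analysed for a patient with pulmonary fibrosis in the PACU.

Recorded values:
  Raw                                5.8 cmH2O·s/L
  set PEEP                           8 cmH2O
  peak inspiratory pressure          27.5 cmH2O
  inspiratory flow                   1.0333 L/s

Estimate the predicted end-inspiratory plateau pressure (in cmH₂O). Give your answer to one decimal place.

Pplat = PIP − Raw × flow = 27.5 − 5.8 × 1.0333 = 27.5 − 5.993 = 21.507 cmH2O.

21.5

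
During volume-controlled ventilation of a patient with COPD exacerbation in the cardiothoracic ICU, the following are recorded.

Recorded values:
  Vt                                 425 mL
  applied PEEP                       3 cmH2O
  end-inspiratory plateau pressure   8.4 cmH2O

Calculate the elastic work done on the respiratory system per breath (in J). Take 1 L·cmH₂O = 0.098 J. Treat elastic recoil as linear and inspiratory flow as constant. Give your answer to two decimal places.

Elastic work ≈ ½ × (Pplat − PEEP) × Vt = 0.5 × (8.4 − 3) × 0.425 L = 0.5 × 5.4 × 0.425 = 1.148 L·cmH2O.
× 0.098 J/(L·cmH2O) → 0.1125 J.

0.11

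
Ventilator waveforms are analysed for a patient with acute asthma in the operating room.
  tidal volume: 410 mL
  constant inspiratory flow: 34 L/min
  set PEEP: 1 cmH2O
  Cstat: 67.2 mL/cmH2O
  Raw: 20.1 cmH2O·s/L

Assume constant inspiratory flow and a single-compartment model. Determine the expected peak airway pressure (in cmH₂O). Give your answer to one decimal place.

18.5

Flow: 34 L/min ÷ 60 = 0.5667 L/s.
Equation of motion (constant flow): PIP = Vt/C + R·V̇ + PEEP.
PIP = 410/67.2 + 20.1×0.5667 + 1 = 6.101 + 11.391 + 1 = 18.492 cmH2O.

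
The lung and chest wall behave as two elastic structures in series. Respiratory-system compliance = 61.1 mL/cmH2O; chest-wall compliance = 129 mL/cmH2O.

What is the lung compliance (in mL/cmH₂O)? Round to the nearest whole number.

116

1/CL = 1/Crs − 1/Ccw.
1/CL = 1/61.1 − 1/129 = 0.008615.
CL = 116.08 mL/cmH2O.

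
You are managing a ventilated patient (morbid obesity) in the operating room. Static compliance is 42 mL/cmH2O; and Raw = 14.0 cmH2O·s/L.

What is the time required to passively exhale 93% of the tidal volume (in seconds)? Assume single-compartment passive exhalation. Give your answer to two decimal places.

τ = R × C = 14.0 × 42 mL/cmH2O = 14.0 × 0.042 L/cmH2O = 0.588 s.
Exhaled fraction f = 1 − e^(−t/τ) → t = −τ·ln(1 − f) = −0.588·ln(0.07) = 1.564 s.

1.56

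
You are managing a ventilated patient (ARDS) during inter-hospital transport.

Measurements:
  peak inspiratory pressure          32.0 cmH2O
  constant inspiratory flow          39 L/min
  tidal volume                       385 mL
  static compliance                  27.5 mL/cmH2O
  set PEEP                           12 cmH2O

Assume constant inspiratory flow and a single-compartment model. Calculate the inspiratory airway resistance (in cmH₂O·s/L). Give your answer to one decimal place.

9.2

Flow: 39 L/min ÷ 60 = 0.65 L/s.
Equation of motion (constant flow): PIP = Vt/C + R·V̇ + PEEP.
R·V̇ = PIP − Vt/C − PEEP = 32.0 − 385/27.5 − 12 = 32.0 − 14.0 − 12 = 6.0 cmH2O.
R = 6.0 / 0.65 = 9.231 cmH2O·s/L.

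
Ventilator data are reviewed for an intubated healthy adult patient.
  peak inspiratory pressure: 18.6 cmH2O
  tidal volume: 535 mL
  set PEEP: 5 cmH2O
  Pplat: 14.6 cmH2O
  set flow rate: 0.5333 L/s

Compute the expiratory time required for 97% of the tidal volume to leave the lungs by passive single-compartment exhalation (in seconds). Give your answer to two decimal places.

R = (PIP − Pplat)/V̇ = (18.6 − 14.6) / 0.5333 = 4.0/0.5333 = 7.5 cmH2O·s/L.
C = Vt/(Pplat − PEEP) = 535.0 / (14.6 − 5) = 535.0/9.6 = 55.729 mL/cmH2O.
τ = R × C = 7.5 × 0.05573 L/cmH2O = 0.418 s.
t = −τ·ln(1 − 0.97) = −0.418·ln(0.03) = 1.466 s.

1.47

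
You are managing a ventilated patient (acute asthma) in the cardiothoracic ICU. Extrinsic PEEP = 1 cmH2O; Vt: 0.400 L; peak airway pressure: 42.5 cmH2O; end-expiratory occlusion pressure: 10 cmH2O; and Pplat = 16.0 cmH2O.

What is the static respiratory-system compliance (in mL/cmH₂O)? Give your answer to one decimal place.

66.7

End-expiratory occlusion gives total PEEP = 10 cmH2O (intrinsic PEEP = 10 − 1 = 9). Use total PEEP for the elastic gradient.
Cstat = Vt / (Pplat − PEEPtotal) = 400 / (16.0 − 10) = 400 / 6.0 = 66.667 mL/cmH2O.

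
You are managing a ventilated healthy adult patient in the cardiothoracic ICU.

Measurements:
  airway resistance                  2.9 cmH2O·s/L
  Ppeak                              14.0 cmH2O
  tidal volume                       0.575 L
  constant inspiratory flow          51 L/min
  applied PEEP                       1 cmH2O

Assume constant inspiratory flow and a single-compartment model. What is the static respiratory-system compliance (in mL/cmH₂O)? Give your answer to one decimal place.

54.6

Flow: 51 L/min ÷ 60 = 0.85 L/s.
Equation of motion (constant flow): PIP = Vt/C + R·V̇ + PEEP.
Vt/C = PIP − R·V̇ − PEEP = 14.0 − 2.9×0.85 − 1 = 14.0 − 2.465 − 1 = 10.535 cmH2O.
C = Vt / 10.535 = 575 / 10.535 = 54.58 mL/cmH2O.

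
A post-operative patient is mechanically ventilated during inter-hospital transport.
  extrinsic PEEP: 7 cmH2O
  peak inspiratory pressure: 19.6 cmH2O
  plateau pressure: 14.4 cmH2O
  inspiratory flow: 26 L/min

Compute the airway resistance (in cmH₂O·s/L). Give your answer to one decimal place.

Flow: 26 L/min ÷ 60 = 0.4333 L/s.
Raw = (PIP − Pplat) / flow = (19.6 − 14.4) / 0.4333 = 5.2 / 0.4333 = 12.001 cmH2O·s/L.

12.0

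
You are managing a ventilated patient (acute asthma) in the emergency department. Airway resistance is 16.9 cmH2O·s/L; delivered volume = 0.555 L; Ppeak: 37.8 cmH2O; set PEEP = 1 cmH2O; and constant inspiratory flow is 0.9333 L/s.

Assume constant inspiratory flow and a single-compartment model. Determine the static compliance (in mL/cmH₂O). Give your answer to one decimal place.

Equation of motion (constant flow): PIP = Vt/C + R·V̇ + PEEP.
Vt/C = PIP − R·V̇ − PEEP = 37.8 − 16.9×0.9333 − 1 = 37.8 − 15.773 − 1 = 21.027 cmH2O.
C = Vt / 21.027 = 555 / 21.027 = 26.395 mL/cmH2O.

26.4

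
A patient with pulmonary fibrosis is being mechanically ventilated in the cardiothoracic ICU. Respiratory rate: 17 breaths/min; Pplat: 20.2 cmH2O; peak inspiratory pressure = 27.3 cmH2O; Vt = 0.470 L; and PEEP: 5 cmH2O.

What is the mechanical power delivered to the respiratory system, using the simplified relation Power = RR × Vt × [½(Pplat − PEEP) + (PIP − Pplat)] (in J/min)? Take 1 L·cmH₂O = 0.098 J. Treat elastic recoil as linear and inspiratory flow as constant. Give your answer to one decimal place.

Per-breath work = Vt × [½(Pplat−PEEP) + (PIP−Pplat)] = 0.470 × [0.5×15.2 + 7.1] = 0.470 × 14.7 = 6.909 L·cmH2O.
Power = 17 × 6.909 = 117.45 L·cmH2O/min.
× 0.098 J/(L·cmH2O) → 11.51 J/min.

11.5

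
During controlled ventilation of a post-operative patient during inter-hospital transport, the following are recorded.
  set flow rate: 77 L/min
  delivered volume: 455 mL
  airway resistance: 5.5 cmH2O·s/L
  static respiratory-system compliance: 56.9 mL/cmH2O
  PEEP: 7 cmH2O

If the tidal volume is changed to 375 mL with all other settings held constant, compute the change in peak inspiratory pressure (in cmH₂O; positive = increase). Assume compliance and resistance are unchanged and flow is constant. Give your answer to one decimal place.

PIP = Vt/C + R·V̇ + PEEP (constant-flow equation of motion).
Only the elastic term changes: ΔPIP = ΔVt / C = (375 − 455) / 56.9 = -1.406 cmH2O.

-1.4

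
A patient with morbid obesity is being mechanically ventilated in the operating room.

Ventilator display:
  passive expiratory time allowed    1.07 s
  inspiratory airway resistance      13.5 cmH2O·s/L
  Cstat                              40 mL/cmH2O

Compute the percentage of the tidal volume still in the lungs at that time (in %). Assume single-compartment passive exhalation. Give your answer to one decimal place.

τ = R × C = 13.5 × 40 mL/cmH2O = 13.5 × 0.040 L/cmH2O = 0.54 s.
Passive exhalation: V(t)/V₀ = e^(−t/τ) = e^(−1.07/0.54) = 0.1379.
Fraction remaining = 0.1379 → 13.79%.

13.8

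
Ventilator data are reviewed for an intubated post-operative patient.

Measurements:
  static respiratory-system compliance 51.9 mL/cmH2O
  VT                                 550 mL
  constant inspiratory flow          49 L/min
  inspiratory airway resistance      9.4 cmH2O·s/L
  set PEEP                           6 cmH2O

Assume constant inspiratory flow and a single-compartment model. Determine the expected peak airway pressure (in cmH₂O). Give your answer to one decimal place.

24.3

Flow: 49 L/min ÷ 60 = 0.8167 L/s.
Equation of motion (constant flow): PIP = Vt/C + R·V̇ + PEEP.
PIP = 550/51.9 + 9.4×0.8167 + 6 = 10.597 + 7.677 + 6 = 24.274 cmH2O.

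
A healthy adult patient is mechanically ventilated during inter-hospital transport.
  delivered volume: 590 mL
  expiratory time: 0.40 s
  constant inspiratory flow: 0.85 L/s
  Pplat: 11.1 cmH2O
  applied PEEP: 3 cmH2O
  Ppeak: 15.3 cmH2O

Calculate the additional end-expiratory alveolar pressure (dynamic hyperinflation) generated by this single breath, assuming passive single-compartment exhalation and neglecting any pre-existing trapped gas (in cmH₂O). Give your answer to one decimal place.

2.7

R = (PIP − Pplat)/V̇ = (15.3 − 11.1) / 0.85 = 4.2/0.85 = 4.941 cmH2O·s/L.
C = Vt/(Pplat − PEEP) = 590.0 / (11.1 − 3) = 590.0/8.1 = 72.84 mL/cmH2O.
τ = R × C = 4.941 × 0.07284 L/cmH2O = 0.3599 s.
Fraction remaining = e^(−Te/τ) = e^(−0.40/0.3599) = 0.3291; trapped volume = 590.0 × 0.3291 = 194.17 mL.
Additional alveolar pressure from trapping ≈ V_trapped / C = 194.17 / 72.84 = 2.666 cmH2O.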